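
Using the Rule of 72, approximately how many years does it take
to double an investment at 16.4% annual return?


Formula: Years ≈ 72 / r
Substituting: Years ≈ 72 / 16.4
Years ≈ 4.4

4.4 years


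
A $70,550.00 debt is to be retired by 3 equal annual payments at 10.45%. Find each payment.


Formula: PMT = PV * r / (1 - (1+r)^(-n))
Denominator: 1 - (1 + 0.1045)^(-3) = 0.257831
Numerator: $70,550.00 * 0.1045 = 7372.475
PMT = 7372.475 / 0.257831 = $28,594.22

$28,594.22


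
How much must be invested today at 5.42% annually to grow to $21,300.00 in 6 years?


Formula: PV = FV / (1 + r)^n
Substituting: PV = $21,300.00 / (1 + 0.0542)^6
Discount factor: (1.0542)^6 = 1.372581
PV = $21,300.00 / 1.372581 = $15,518.21

$15,518.21


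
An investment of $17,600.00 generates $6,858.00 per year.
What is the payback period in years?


Formula: Payback = investment / annual cash flow
Substituting: Payback = $17,600.00 / $6,858.00
Payback = 2.5663 years

2.5663 years


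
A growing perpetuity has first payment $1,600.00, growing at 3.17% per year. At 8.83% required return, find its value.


Formula: PV = C / (r - g)
Spread: r - g = 0.0883 - 0.0317 = 0.0566
Substituting: PV = $1,600.00 / 0.0566
PV = $28,268.55

$28,268.55


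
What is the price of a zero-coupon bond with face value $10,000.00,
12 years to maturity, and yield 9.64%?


Formula: Price = FV / (1 + r)^n
Substituting: Price = $10,000.00 / (1 + 0.0964)^12
Discount factor: (1.0964)^12 = 3.017368
Price = $10,000.00 / 3.017368 = $3,314.15

$3,314.15


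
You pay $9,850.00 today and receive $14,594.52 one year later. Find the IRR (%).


Formula: IRR = C1/C0 - 1
Substituting: IRR = $14,594.52 / $9,850.00 - 1
Ratio: 1.481677 - 1 = 0.481677
IRR = 48.1677%

48.1677%


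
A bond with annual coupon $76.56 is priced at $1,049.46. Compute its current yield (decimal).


Formula: Current yield = annual coupon / price
Substituting: CY = $76.56 / $1,049.46
CY = 0.072952

0.072952


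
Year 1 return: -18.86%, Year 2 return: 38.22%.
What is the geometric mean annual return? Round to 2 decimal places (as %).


Formula: Geometric mean = ((1+r1)*(1+r2))^(1/2) - 1
Product: (1 + -0.1886) * (1 + 0.3822) = 0.8114 * 1.3822 = 1.121517
Square root: 1.121517^0.5 = 1.059017
Geometric mean = 1.059017 - 1 = 0.059017
As percentage: 5.90%

5.90%


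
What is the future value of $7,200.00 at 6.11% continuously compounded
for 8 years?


Formula: FV = P * e^(r*t)
Exponent: r*t = 0.0611 * 8 = 0.4888
e^(0.4888) = 1.630359
FV = $7,200.00 * 1.630359 = $11,738.58

$11,738.58


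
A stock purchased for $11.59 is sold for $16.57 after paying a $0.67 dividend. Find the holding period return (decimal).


Formula: HPR = (P1 - P0 + D) / P0
Gain: $16.57 - $11.59 + $0.67 = $5.65
HPR = $5.65 / $11.59 = 0.4875

0.4875


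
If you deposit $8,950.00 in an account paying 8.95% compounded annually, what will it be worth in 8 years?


Formula: FV = P * (1 + r)^n
Substituting: FV = $8,950.00 * (1 + 0.0895)^8
Growth factor: (1.0895)^8 = 1.985262
FV = $8,950.00 * 1.985262 = $17,768.10

$17,768.10


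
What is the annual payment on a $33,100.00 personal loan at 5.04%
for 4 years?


Formula: PMT = PV * r / (1 - (1+r)^(-n))
Denominator: 1 - (1 + 0.0504)^(-4) = 0.17855
Numerator: $33,100.00 * 0.0504 = 1668.24
PMT = 1668.24 / 0.17855 = $9,343.27

$9,343.27


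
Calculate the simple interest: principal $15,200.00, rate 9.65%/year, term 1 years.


Formula: I = P * r * t
Substituting: I = $15,200.00 * 0.0965 * 1
Step: I = $15,200.00 * 0.0965
I = $1,466.80

$1,466.80


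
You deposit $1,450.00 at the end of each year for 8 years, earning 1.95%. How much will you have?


Formula: FV = PMT * ((1+r)^n - 1) / r
Growth factor: (1 + 0.0195)^8 = 1.167073
Numerator: 1.167073 - 1 = 0.167073
FV = $1,450.00 * 0.167073 / 0.0195 = $12,423.34

$12,423.34


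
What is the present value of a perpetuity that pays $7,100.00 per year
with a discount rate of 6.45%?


Formula: PV = C / r
Substituting: PV = $7,100.00 / 0.0645
PV = $110,077.52

$110,077.52


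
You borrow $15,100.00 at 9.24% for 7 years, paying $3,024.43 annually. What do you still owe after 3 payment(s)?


Formula: Balance = PV*(1+r)^k - PMT*((1+r)^k - 1)/r
Growth: (1 + 0.0924)^3 = 1.303602
Accumulated factor: ((1+r)^k - 1)/r = 3.285738
Balance = $15,100.00 * 1.303602 - $3,024.43 * 3.285738
Balance = $9,746.91

$9,746.91


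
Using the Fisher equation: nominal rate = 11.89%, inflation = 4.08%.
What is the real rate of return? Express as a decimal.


Formula: (1 + r_real) = (1 + r_nom) / (1 + inflation)
Substituting: (1 + r_real) = 1.1189 / 1.0408
(1 + r_real) = 1.075038
r_real = 1.075038 - 1 = 0.075038

0.075038


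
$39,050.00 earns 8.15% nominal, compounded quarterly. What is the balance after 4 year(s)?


Formula: FV = P * (1 + r/m)^(m*t)
Period rate: r/m = 0.0815 / 4 = 0.020375
Total periods: m*t = 4 * 4 = 16
Growth factor: (1 + 0.020375)^16 = 1.380883
FV = $39,050.00 * 1.380883 = $53,923.49

$53,923.49


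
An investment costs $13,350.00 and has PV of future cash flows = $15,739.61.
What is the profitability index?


Formula: PI = PV(cash flows) / initial investment
Substituting: PI = $15,739.61 / $13,350.00
PI = 1.179

1.179


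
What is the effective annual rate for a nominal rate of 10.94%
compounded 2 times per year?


Formula: EAR = (1 + r/m)^m - 1
Period rate: r/m = 0.1094 / 2 = 0.0547
Compounding: (1 + 0.0547)^2 = 1.112392
EAR = 1.112392 - 1 = 0.112392

0.112392


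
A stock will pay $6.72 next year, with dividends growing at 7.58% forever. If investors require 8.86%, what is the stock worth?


Formula: P = D1 / (r - g)
Spread: r - g = 0.0886 - 0.0758 = 0.0128
Substituting: P = $6.72 / 0.0128
P = $525.00

$525.00


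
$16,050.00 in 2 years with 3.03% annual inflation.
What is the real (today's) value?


Formula: Real value = nominal / (1 + inflation)^years
Price level: (1 + 0.0303)^2 = 1.061518
Real value = $16,050.00 / 1.061518 = $15,119.86

$15,119.86


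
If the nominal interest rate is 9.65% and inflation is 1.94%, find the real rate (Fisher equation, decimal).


Formula: (1 + r_real) = (1 + r_nom) / (1 + inflation)
Substituting: (1 + r_real) = 1.0965 / 1.0194
(1 + r_real) = 1.075633
r_real = 1.075633 - 1 = 0.075633

0.075633


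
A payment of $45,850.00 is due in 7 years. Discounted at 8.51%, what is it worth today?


Formula: PV = FV / (1 + r)^n
Substituting: PV = $45,850.00 / (1 + 0.0851)^7
Discount factor: (1.0851)^7 = 1.771285
PV = $45,850.00 / 1.771285 = $25,885.17

$25,885.17


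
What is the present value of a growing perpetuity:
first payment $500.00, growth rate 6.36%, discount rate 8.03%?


Formula: PV = C / (r - g)
Spread: r - g = 0.0803 - 0.0636 = 0.0167
Substituting: PV = $500.00 / 0.0167
PV = $29,940.12

$29,940.12


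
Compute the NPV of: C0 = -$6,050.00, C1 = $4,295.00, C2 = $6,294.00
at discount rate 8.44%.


Formula: NPV = C0 + C1/(1+r) + C2/(1+r)^2
Discount C1: $4,295.00 / (1 + 0.0844) = $3,960.72
Discount C2: $6,294.00 / (1 + 0.0844)^2 = $5,352.39
NPV = -$6,050.00 + $3,960.72 + $5,352.39 = $3,263.11

$3,263.11


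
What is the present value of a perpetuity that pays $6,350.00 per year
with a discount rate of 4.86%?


Formula: PV = C / r
Substituting: PV = $6,350.00 / 0.0486
PV = $130,658.44

$130,658.44


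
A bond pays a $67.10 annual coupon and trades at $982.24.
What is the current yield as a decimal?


Formula: Current yield = annual coupon / price
Substituting: CY = $67.10 / $982.24
CY = 0.068313

0.068313


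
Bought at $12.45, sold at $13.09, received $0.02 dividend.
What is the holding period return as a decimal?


Formula: HPR = (P1 - P0 + D) / P0
Gain: $13.09 - $12.45 + $0.02 = $0.66
HPR = $0.66 / $12.45 = 0.053

0.053


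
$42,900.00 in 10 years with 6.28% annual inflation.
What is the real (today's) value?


Formula: Real value = nominal / (1 + inflation)^years
Price level: (1 + 0.0628)^10 = 1.838719
Real value = $42,900.00 / 1.838719 = $23,331.46

$23,331.46


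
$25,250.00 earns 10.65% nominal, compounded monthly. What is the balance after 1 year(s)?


Formula: FV = P * (1 + r/m)^(m*t)
Period rate: r/m = 0.1065 / 12 = 0.008875
Total periods: m*t = 12 * 1 = 12
Growth factor: (1 + 0.008875)^12 = 1.111855
FV = $25,250.00 * 1.111855 = $28,074.35

$28,074.35


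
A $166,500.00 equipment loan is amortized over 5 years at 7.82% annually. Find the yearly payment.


Formula: PMT = PV * r / (1 - (1+r)^(-n))
Denominator: 1 - (1 + 0.0782)^(-5) = 0.313717
Numerator: $166,500.00 * 0.0782 = 13020.3
PMT = 13020.3 / 0.313717 = $41,503.35

$41,503.35


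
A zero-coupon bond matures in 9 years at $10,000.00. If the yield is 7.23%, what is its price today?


Formula: Price = FV / (1 + r)^n
Substituting: Price = $10,000.00 / (1 + 0.0723)^9
Discount factor: (1.0723)^9 = 1.874333
Price = $10,000.00 / 1.874333 = $5,335.23

$5,335.23


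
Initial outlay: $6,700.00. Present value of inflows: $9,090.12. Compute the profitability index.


Formula: PI = PV(cash flows) / initial investment
Substituting: PI = $9,090.12 / $6,700.00
PI = 1.3567

1.3567


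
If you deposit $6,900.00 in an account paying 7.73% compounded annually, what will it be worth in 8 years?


Formula: FV = P * (1 + r)^n
Substituting: FV = $6,900.00 * (1 + 0.0773)^8
Growth factor: (1.0773)^8 = 1.814234
FV = $6,900.00 * 1.814234 = $12,518.21

$12,518.21


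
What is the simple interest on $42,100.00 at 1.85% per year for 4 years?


Formula: I = P * r * t
Substituting: I = $42,100.00 * 0.0185 * 4
Step: I = $42,100.00 * 0.074
I = $3,115.40

$3,115.40


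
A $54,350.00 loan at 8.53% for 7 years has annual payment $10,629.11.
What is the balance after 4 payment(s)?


Formula: Balance = PV*(1+r)^k - PMT*((1+r)^k - 1)/r
Growth: (1 + 0.0853)^4 = 1.387392
Accumulated factor: ((1+r)^k - 1)/r = 4.541525
Balance = $54,350.00 * 1.387392 - $10,629.11 * 4.541525
Balance = $27,132.39

$27,132.39


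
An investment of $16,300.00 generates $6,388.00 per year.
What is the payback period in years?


Formula: Payback = investment / annual cash flow
Substituting: Payback = $16,300.00 / $6,388.00
Payback = 2.5517 years

2.5517 years


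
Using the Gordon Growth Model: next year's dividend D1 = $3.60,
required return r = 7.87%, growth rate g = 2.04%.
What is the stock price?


Formula: P = D1 / (r - g)
Spread: r - g = 0.0787 - 0.0204 = 0.0583
Substituting: P = $3.60 / 0.0583
P = $61.75

$61.75


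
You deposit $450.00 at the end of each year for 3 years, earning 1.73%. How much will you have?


Formula: FV = PMT * ((1+r)^n - 1) / r
Growth factor: (1 + 0.0173)^3 = 1.052803
Numerator: 1.052803 - 1 = 0.052803
FV = $450.00 * 0.052803 / 0.0173 = $1,373.49

$1,373.49


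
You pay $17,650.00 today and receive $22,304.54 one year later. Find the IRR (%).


Formula: IRR = C1/C0 - 1
Substituting: IRR = $22,304.54 / $17,650.00 - 1
Ratio: 1.263713 - 1 = 0.263713
IRR = 26.3713%

26.3713%


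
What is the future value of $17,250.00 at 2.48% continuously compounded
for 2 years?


Formula: FV = P * e^(r*t)
Exponent: r*t = 0.0248 * 2 = 0.0496
e^(0.0496) = 1.050851
FV = $17,250.00 * 1.050851 = $18,127.17

$18,127.17


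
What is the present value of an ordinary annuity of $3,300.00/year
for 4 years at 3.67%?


Formula: PV = PMT * (1 - (1+r)^(-n)) / r
Discount factor: (1 + 0.0367)^(-4) = 0.86574
Bracket: 1 - 0.86574 = 0.13426
PV = $3,300.00 * 0.13426 / 0.0367 = $12,072.40

$12,072.40


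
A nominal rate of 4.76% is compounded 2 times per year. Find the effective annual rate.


Formula: EAR = (1 + r/m)^m - 1
Period rate: r/m = 0.0476 / 2 = 0.0238
Compounding: (1 + 0.0238)^2 = 1.048166
EAR = 1.048166 - 1 = 0.048166

0.048166


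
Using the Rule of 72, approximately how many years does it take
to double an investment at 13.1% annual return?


Formula: Years ≈ 72 / r
Substituting: Years ≈ 72 / 13.1
Years ≈ 5.5

5.5 years


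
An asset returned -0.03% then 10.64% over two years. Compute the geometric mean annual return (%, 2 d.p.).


Formula: Geometric mean = ((1+r1)*(1+r2))^(1/2) - 1
Product: (1 + -0.0003) * (1 + 0.1064) = 0.9997 * 1.1064 = 1.106068
Square root: 1.106068^0.5 = 1.051698
Geometric mean = 1.051698 - 1 = 0.051698
As percentage: 5.17%

5.17%


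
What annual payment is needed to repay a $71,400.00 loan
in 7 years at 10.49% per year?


Formula: PMT = PV * r / (1 - (1+r)^(-n))
Denominator: 1 - (1 + 0.1049)^(-7) = 0.502562
Numerator: $71,400.00 * 0.1049 = 7489.86
PMT = 7489.86 / 0.502562 = $14,903.36

$14,903.36


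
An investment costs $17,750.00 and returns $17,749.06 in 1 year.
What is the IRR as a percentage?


Formula: IRR = C1/C0 - 1
Substituting: IRR = $17,749.06 / $17,750.00 - 1
Ratio: 0.999947 - 1 = -5.3e-05
IRR = -0.0053%

-0.0053%


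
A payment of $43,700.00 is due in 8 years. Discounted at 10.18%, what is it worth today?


Formula: PV = FV / (1 + r)^n
Substituting: PV = $43,700.00 / (1 + 0.1018)^8
Discount factor: (1.1018)^8 = 2.171812
PV = $43,700.00 / 2.171812 = $20,121.45

$20,121.45


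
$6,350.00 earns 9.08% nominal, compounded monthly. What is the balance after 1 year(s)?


Formula: FV = P * (1 + r/m)^(m*t)
Period rate: r/m = 0.0908 / 12 = 0.007567
Total periods: m*t = 12 * 1 = 12
Growth factor: (1 + 0.007567)^12 = 1.094676
FV = $6,350.00 * 1.094676 = $6,951.19

$6,951.19


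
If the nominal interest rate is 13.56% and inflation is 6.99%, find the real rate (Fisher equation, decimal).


Formula: (1 + r_real) = (1 + r_nom) / (1 + inflation)
Substituting: (1 + r_real) = 1.1356 / 1.0699
(1 + r_real) = 1.061408
r_real = 1.061408 - 1 = 0.061408

0.061408


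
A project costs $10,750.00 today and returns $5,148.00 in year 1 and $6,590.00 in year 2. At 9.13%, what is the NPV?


Formula: NPV = C0 + C1/(1+r) + C2/(1+r)^2
Discount C1: $5,148.00 / (1 + 0.0913) = $4,717.31
Discount C2: $6,590.00 / (1 + 0.0913)^2 = $5,533.46
NPV = -$10,750.00 + $4,717.31 + $5,533.46 = -$499.23

-$499.23


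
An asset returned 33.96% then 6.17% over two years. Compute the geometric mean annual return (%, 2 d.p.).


Formula: Geometric mean = ((1+r1)*(1+r2))^(1/2) - 1
Product: (1 + 0.3396) * (1 + 0.0617) = 1.3396 * 1.0617 = 1.422253
Square root: 1.422253^0.5 = 1.192583
Geometric mean = 1.192583 - 1 = 0.192583
As percentage: 19.26%

19.26%


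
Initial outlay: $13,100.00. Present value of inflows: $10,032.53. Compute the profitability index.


Formula: PI = PV(cash flows) / initial investment
Substituting: PI = $10,032.53 / $13,100.00
PI = 0.7658

0.7658


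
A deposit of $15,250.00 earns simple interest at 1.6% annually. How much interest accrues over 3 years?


Formula: I = P * r * t
Substituting: I = $15,250.00 * 0.016 * 3
Step: I = $15,250.00 * 0.048
I = $732.00

$732.00


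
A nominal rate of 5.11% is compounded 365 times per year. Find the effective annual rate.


Formula: EAR = (1 + r/m)^m - 1
Period rate: r/m = 0.0511 / 365 = 0.00014
Compounding: (1 + 0.00014)^365 = 1.052424
EAR = 1.052424 - 1 = 0.052424

0.052424


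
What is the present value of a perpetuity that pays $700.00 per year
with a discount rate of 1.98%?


Formula: PV = C / r
Substituting: PV = $700.00 / 0.0198
PV = $35,353.54

$35,353.54


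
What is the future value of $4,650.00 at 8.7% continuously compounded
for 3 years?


Formula: FV = P * e^(r*t)
Exponent: r*t = 0.087 * 3 = 0.261
e^(0.261) = 1.298228
FV = $4,650.00 * 1.298228 = $6,036.76

$6,036.76


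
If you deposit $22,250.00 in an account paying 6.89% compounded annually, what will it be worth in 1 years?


Formula: FV = P * (1 + r)^n
Substituting: FV = $22,250.00 * (1 + 0.0689)^1
Growth factor: (1.0689)^1 = 1.0689
FV = $22,250.00 * 1.0689 = $23,783.03

$23,783.03


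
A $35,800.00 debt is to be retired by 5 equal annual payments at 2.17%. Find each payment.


Formula: PMT = PV * r / (1 - (1+r)^(-n))
Denominator: 1 - (1 + 0.0217)^(-5) = 0.101779
Numerator: $35,800.00 * 0.0217 = 776.86
PMT = 776.86 / 0.101779 = $7,632.79

$7,632.79


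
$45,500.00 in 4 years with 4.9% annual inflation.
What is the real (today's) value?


Formula: Real value = nominal / (1 + inflation)^years
Price level: (1 + 0.049)^4 = 1.210882
Real value = $45,500.00 / 1.210882 = $37,575.90

$37,575.90


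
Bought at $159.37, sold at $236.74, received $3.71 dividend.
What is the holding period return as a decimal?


Formula: HPR = (P1 - P0 + D) / P0
Gain: $236.74 - $159.37 + $3.71 = $81.08
HPR = $81.08 / $159.37 = 0.5088

0.5088


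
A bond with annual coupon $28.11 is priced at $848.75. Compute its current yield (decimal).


Formula: Current yield = annual coupon / price
Substituting: CY = $28.11 / $848.75
CY = 0.033119

0.033119


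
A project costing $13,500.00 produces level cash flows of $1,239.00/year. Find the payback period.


Formula: Payback = investment / annual cash flow
Substituting: Payback = $13,500.00 / $1,239.00
Payback = 10.8959 years

10.8959 years


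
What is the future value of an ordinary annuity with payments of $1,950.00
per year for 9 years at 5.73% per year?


Formula: FV = PMT * ((1+r)^n - 1) / r
Growth factor: (1 + 0.0573)^9 = 1.651141
Numerator: 1.651141 - 1 = 0.651141
FV = $1,950.00 * 0.651141 / 0.0573 = $22,159.24

$22,159.24


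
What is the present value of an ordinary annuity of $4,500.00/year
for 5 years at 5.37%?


Formula: PV = PMT * (1 - (1+r)^(-n)) / r
Discount factor: (1 + 0.0537)^(-5) = 0.769866
Bracket: 1 - 0.769866 = 0.230134
PV = $4,500.00 * 0.230134 / 0.0537 = $19,284.98

$19,284.98


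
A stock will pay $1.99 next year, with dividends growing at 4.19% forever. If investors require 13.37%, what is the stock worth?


Formula: P = D1 / (r - g)
Spread: r - g = 0.1337 - 0.0419 = 0.0918
Substituting: P = $1.99 / 0.0918
P = $21.68

$21.68


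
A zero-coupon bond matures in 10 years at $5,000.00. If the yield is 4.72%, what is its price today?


Formula: Price = FV / (1 + r)^n
Substituting: Price = $5,000.00 / (1 + 0.0472)^10
Discount factor: (1.0472)^10 = 1.585975
Price = $5,000.00 / 1.585975 = $3,152.63

$3,152.63


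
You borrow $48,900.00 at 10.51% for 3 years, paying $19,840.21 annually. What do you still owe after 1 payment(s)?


Formula: Balance = PV*(1+r)^k - PMT*((1+r)^k - 1)/r
Growth: (1 + 0.1051)^1 = 1.1051
Accumulated factor: ((1+r)^k - 1)/r = 1.0
Balance = $48,900.00 * 1.1051 - $19,840.21 * 1.0
Balance = $34,199.18

$34,199.18


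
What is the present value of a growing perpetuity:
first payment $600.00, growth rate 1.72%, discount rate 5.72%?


Formula: PV = C / (r - g)
Spread: r - g = 0.0572 - 0.0172 = 0.04
Substituting: PV = $600.00 / 0.04
PV = $15,000.00

$15,000.00


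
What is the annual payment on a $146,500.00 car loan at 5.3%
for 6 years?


Formula: PMT = PV * r / (1 - (1+r)^(-n))
Denominator: 1 - (1 + 0.053)^(-6) = 0.26645
Numerator: $146,500.00 * 0.053 = 7764.5
PMT = 7764.5 / 0.26645 = $29,140.56

$29,140.56


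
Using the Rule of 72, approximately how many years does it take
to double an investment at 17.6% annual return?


Formula: Years ≈ 72 / r
Substituting: Years ≈ 72 / 17.6
Years ≈ 4.1

4.1 years


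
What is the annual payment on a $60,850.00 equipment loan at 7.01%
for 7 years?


Formula: PMT = PV * r / (1 - (1+r)^(-n))
Denominator: 1 - (1 + 0.0701)^(-7) = 0.377658
Numerator: $60,850.00 * 0.0701 = 4265.585
PMT = 4265.585 / 0.377658 = $11,294.85

$11,294.85


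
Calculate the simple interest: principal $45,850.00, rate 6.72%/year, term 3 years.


Formula: I = P * r * t
Substituting: I = $45,850.00 * 0.0672 * 3
Step: I = $45,850.00 * 0.2016
I = $9,243.36

$9,243.36


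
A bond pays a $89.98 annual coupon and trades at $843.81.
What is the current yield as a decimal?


Formula: Current yield = annual coupon / price
Substituting: CY = $89.98 / $843.81
CY = 0.106635

0.106635


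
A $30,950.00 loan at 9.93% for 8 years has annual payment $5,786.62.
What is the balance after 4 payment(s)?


Formula: Balance = PV*(1+r)^k - PMT*((1+r)^k - 1)/r
Growth: (1 + 0.0993)^4 = 1.460377
Accumulated factor: ((1+r)^k - 1)/r = 4.636221
Balance = $30,950.00 * 1.460377 - $5,786.62 * 4.636221
Balance = $18,370.61

$18,370.61


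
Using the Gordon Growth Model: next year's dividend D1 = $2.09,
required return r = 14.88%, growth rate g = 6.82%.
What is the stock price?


Formula: P = D1 / (r - g)
Spread: r - g = 0.1488 - 0.0682 = 0.0806
Substituting: P = $2.09 / 0.0806
P = $25.93

$25.93


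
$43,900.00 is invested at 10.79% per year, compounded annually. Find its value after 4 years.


Formula: FV = P * (1 + r)^n
Substituting: FV = $43,900.00 * (1 + 0.1079)^4
Growth factor: (1.1079)^4 = 1.506615
FV = $43,900.00 * 1.506615 = $66,140.39

$66,140.39


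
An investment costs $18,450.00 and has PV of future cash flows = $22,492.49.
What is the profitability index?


Formula: PI = PV(cash flows) / initial investment
Substituting: PI = $22,492.49 / $18,450.00
PI = 1.2191

1.2191


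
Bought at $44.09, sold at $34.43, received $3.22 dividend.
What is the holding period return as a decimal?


Formula: HPR = (P1 - P0 + D) / P0
Gain: $34.43 - $44.09 + $3.22 = -$6.44
HPR = -$6.44 / $44.09 = -0.1461

-0.1461


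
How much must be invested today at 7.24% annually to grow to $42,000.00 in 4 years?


Formula: PV = FV / (1 + r)^n
Substituting: PV = $42,000.00 / (1 + 0.0724)^4
Discount factor: (1.0724)^4 = 1.322596
PV = $42,000.00 / 1.322596 = $31,755.73

$31,755.73


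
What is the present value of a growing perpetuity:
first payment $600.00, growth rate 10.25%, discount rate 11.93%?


Formula: PV = C / (r - g)
Spread: r - g = 0.1193 - 0.1025 = 0.0168
Substituting: PV = $600.00 / 0.0168
PV = $35,714.29

$35,714.29


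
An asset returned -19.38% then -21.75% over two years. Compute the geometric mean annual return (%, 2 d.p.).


Formula: Geometric mean = ((1+r1)*(1+r2))^(1/2) - 1
Product: (1 + -0.1938) * (1 + -0.2175) = 0.8062 * 0.7825 = 0.630852
Square root: 0.630852^0.5 = 0.794262
Geometric mean = 0.794262 - 1 = -0.205738
As percentage: -20.57%

-20.57%


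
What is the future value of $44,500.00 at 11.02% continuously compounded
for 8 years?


Formula: FV = P * e^(r*t)
Exponent: r*t = 0.1102 * 8 = 0.8816
e^(0.8816) = 2.41476
FV = $44,500.00 * 2.41476 = $107,456.83

$107,456.83


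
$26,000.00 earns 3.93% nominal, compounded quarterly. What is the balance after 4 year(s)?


Formula: FV = P * (1 + r/m)^(m*t)
Period rate: r/m = 0.0393 / 4 = 0.009825
Total periods: m*t = 4 * 4 = 16
Growth factor: (1 + 0.009825)^16 = 1.169332
FV = $26,000.00 * 1.169332 = $30,402.64

$30,402.64


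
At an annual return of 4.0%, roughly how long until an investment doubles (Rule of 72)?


Formula: Years ≈ 72 / r
Substituting: Years ≈ 72 / 4.0
Years ≈ 18.0

18.0 years


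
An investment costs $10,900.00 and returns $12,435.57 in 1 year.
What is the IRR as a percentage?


Formula: IRR = C1/C0 - 1
Substituting: IRR = $12,435.57 / $10,900.00 - 1
Ratio: 1.140878 - 1 = 0.140878
IRR = 14.0878%

14.0878%


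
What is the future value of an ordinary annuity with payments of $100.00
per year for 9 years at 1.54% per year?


Formula: FV = PMT * ((1+r)^n - 1) / r
Growth factor: (1 + 0.0154)^9 = 1.147452
Numerator: 1.147452 - 1 = 0.147452
FV = $100.00 * 0.147452 / 0.0154 = $957.48

$957.48


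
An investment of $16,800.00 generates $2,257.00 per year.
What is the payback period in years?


Formula: Payback = investment / annual cash flow
Substituting: Payback = $16,800.00 / $2,257.00
Payback = 7.4435 years

7.4435 years


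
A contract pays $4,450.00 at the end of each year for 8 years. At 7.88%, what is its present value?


Formula: PV = PMT * (1 - (1+r)^(-n)) / r
Discount factor: (1 + 0.0788)^(-8) = 0.545095
Bracket: 1 - 0.545095 = 0.454905
PV = $4,450.00 * 0.454905 / 0.0788 = $25,689.41

$25,689.41


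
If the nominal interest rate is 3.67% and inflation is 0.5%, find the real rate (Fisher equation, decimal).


Formula: (1 + r_real) = (1 + r_nom) / (1 + inflation)
Substituting: (1 + r_real) = 1.0367 / 1.005
(1 + r_real) = 1.031542
r_real = 1.031542 - 1 = 0.031542

0.031542


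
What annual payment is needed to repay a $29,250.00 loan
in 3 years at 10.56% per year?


Formula: PMT = PV * r / (1 - (1+r)^(-n))
Denominator: 1 - (1 + 0.1056)^(-3) = 0.260044
Numerator: $29,250.00 * 0.1056 = 3088.8
PMT = 3088.8 / 0.260044 = $11,877.99

$11,877.99


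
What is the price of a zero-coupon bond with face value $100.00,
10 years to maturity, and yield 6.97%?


Formula: Price = FV / (1 + r)^n
Substituting: Price = $100.00 / (1 + 0.0697)^10
Discount factor: (1.0697)^10 = 1.961643
Price = $100.00 / 1.961643 = $50.98

$50.98


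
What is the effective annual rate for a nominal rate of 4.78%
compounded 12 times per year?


Formula: EAR = (1 + r/m)^m - 1
Period rate: r/m = 0.0478 / 12 = 0.003983
Compounding: (1 + 0.003983)^12 = 1.048861
EAR = 1.048861 - 1 = 0.048861

0.048861


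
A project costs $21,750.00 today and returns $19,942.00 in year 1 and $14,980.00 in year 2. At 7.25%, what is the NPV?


Formula: NPV = C0 + C1/(1+r) + C2/(1+r)^2
Discount C1: $19,942.00 / (1 + 0.0725) = $18,593.94
Discount C2: $14,980.00 / (1 + 0.0725)^2 = $13,023.19
NPV = -$21,750.00 + $18,593.94 + $13,023.19 = $9,867.12

$9,867.12


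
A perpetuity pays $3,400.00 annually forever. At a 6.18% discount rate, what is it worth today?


Formula: PV = C / r
Substituting: PV = $3,400.00 / 0.0618
PV = $55,016.18

$55,016.18


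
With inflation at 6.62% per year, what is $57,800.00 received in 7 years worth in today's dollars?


Formula: Real value = nominal / (1 + inflation)^years
Price level: (1 + 0.0662)^7 = 1.566285
Real value = $57,800.00 / 1.566285 = $36,902.61

$36,902.61


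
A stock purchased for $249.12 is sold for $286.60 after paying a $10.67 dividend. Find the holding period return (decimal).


Formula: HPR = (P1 - P0 + D) / P0
Gain: $286.60 - $249.12 + $10.67 = $48.15
HPR = $48.15 / $249.12 = 0.1933

0.1933


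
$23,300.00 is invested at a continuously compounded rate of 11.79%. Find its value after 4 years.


Formula: FV = P * e^(r*t)
Exponent: r*t = 0.1179 * 4 = 0.4716
e^(0.4716) = 1.602556
FV = $23,300.00 * 1.602556 = $37,339.56

$37,339.56


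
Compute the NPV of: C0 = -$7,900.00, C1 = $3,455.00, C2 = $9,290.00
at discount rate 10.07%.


Formula: NPV = C0 + C1/(1+r) + C2/(1+r)^2
Discount C1: $3,455.00 / (1 + 0.1007) = $3,138.91
Discount C2: $9,290.00 / (1 + 0.1007)^2 = $7,667.92
NPV = -$7,900.00 + $3,138.91 + $7,667.92 = $2,906.84

$2,906.84


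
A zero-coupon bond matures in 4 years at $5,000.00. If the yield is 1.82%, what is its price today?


Formula: Price = FV / (1 + r)^n
Substituting: Price = $5,000.00 / (1 + 0.0182)^4
Discount factor: (1.0182)^4 = 1.074812
Price = $5,000.00 / 1.074812 = $4,651.98

$4,651.98


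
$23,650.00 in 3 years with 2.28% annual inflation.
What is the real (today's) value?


Formula: Real value = nominal / (1 + inflation)^years
Price level: (1 + 0.0228)^3 = 1.069971
Real value = $23,650.00 / 1.069971 = $22,103.40

$22,103.40


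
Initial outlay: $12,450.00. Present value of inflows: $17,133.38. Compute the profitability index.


Formula: PI = PV(cash flows) / initial investment
Substituting: PI = $17,133.38 / $12,450.00
PI = 1.3762

1.3762


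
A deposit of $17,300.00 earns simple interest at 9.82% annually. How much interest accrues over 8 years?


Formula: I = P * r * t
Substituting: I = $17,300.00 * 0.0982 * 8
Step: I = $17,300.00 * 0.7856
I = $13,590.88

$13,590.88


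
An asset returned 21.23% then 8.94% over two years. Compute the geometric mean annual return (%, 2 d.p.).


Formula: Geometric mean = ((1+r1)*(1+r2))^(1/2) - 1
Product: (1 + 0.2123) * (1 + 0.0894) = 1.2123 * 1.0894 = 1.32068
Square root: 1.32068^0.5 = 1.149208
Geometric mean = 1.149208 - 1 = 0.149208
As percentage: 14.92%

14.92%


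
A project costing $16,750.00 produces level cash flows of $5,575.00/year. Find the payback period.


Formula: Payback = investment / annual cash flow
Substituting: Payback = $16,750.00 / $5,575.00
Payback = 3.0045 years

3.0045 years


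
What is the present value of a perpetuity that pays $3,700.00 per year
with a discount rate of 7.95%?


Formula: PV = C / r
Substituting: PV = $3,700.00 / 0.0795
PV = $46,540.88

$46,540.88


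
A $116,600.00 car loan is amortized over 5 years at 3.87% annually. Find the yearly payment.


Formula: PMT = PV * r / (1 - (1+r)^(-n))
Denominator: 1 - (1 + 0.0387)^(-5) = 0.172917
Numerator: $116,600.00 * 0.0387 = 4512.42
PMT = 4512.42 / 0.172917 = $26,095.94

$26,095.94


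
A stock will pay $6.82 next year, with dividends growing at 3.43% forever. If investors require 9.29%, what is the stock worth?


Formula: P = D1 / (r - g)
Spread: r - g = 0.0929 - 0.0343 = 0.0586
Substituting: P = $6.82 / 0.0586
P = $116.38

$116.38


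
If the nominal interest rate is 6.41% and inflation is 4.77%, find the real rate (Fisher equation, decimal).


Formula: (1 + r_real) = (1 + r_nom) / (1 + inflation)
Substituting: (1 + r_real) = 1.0641 / 1.0477
(1 + r_real) = 1.015653
r_real = 1.015653 - 1 = 0.015653

0.015653


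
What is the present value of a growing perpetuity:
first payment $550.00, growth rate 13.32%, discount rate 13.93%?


Formula: PV = C / (r - g)
Spread: r - g = 0.1393 - 0.1332 = 0.0061
Substituting: PV = $550.00 / 0.0061
PV = $90,163.93

$90,163.93


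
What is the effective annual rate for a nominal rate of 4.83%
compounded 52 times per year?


Formula: EAR = (1 + r/m)^m - 1
Period rate: r/m = 0.0483 / 52 = 0.000929
Compounding: (1 + 0.000929)^52 = 1.049462
EAR = 1.049462 - 1 = 0.049462

0.049462


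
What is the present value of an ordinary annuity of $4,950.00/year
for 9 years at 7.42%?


Formula: PV = PMT * (1 - (1+r)^(-n)) / r
Discount factor: (1 + 0.0742)^(-9) = 0.52509
Bracket: 1 - 0.52509 = 0.47491
PV = $4,950.00 * 0.47491 / 0.0742 = $31,682.01

$31,682.01


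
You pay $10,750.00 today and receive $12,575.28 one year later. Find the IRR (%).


Formula: IRR = C1/C0 - 1
Substituting: IRR = $12,575.28 / $10,750.00 - 1
Ratio: 1.169793 - 1 = 0.169793
IRR = 16.9793%

16.9793%


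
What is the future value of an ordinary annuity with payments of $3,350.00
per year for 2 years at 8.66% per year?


Formula: FV = PMT * ((1+r)^n - 1) / r
Growth factor: (1 + 0.0866)^2 = 1.1807
Numerator: 1.1807 - 1 = 0.1807
FV = $3,350.00 * 0.1807 / 0.0866 = $6,990.11

$6,990.11


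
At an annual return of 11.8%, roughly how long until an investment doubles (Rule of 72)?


Formula: Years ≈ 72 / r
Substituting: Years ≈ 72 / 11.8
Years ≈ 6.1

6.1 years


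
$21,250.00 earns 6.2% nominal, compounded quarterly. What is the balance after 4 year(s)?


Formula: FV = P * (1 + r/m)^(m*t)
Period rate: r/m = 0.062 / 4 = 0.0155
Total periods: m*t = 4 * 4 = 16
Growth factor: (1 + 0.0155)^16 = 1.279024
FV = $21,250.00 * 1.279024 = $27,179.27

$27,179.27


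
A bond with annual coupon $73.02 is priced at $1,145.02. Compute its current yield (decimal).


Formula: Current yield = annual coupon / price
Substituting: CY = $73.02 / $1,145.02
CY = 0.063772

0.063772


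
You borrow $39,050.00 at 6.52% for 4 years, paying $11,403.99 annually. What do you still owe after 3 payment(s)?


Formula: Balance = PV*(1+r)^k - PMT*((1+r)^k - 1)/r
Growth: (1 + 0.0652)^3 = 1.20863
Accumulated factor: ((1+r)^k - 1)/r = 3.199851
Balance = $39,050.00 * 1.20863 - $11,403.99 * 3.199851
Balance = $10,705.94

$10,705.94


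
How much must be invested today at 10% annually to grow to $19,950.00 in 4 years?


Formula: PV = FV / (1 + r)^n
Substituting: PV = $19,950.00 / (1 + 0.1)^4
Discount factor: (1.1)^4 = 1.4641
PV = $19,950.00 / 1.4641 = $13,626.12

$13,626.12


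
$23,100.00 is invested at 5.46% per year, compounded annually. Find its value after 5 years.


Formula: FV = P * (1 + r)^n
Substituting: FV = $23,100.00 * (1 + 0.0546)^5
Growth factor: (1.0546)^5 = 1.304484
FV = $23,100.00 * 1.304484 = $30,133.59

$30,133.59


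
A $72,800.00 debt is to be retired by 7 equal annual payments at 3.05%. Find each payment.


Formula: PMT = PV * r / (1 - (1+r)^(-n))
Denominator: 1 - (1 + 0.0305)^(-7) = 0.189666
Numerator: $72,800.00 * 0.0305 = 2220.4
PMT = 2220.4 / 0.189666 = $11,706.89

$11,706.89


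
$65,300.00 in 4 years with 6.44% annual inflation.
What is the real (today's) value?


Formula: Real value = nominal / (1 + inflation)^years
Price level: (1 + 0.0644)^4 = 1.28357
Real value = $65,300.00 / 1.28357 = $50,873.75

$50,873.75


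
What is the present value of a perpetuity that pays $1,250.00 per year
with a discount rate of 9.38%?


Formula: PV = C / r
Substituting: PV = $1,250.00 / 0.0938
PV = $13,326.23

$13,326.23


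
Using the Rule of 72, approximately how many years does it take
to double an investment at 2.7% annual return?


Formula: Years ≈ 72 / r
Substituting: Years ≈ 72 / 2.7
Years ≈ 26.7

26.7 years


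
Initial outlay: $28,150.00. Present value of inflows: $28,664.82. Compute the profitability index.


Formula: PI = PV(cash flows) / initial investment
Substituting: PI = $28,664.82 / $28,150.00
PI = 1.0183

1.0183


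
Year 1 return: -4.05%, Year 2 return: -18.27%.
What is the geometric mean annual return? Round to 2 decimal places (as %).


Formula: Geometric mean = ((1+r1)*(1+r2))^(1/2) - 1
Product: (1 + -0.0405) * (1 + -0.1827) = 0.9595 * 0.8173 = 0.784199
Square root: 0.784199^0.5 = 0.88555
Geometric mean = 0.88555 - 1 = -0.11445
As percentage: -11.44%

-11.44%


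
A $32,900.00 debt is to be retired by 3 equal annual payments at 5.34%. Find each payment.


Formula: PMT = PV * r / (1 - (1+r)^(-n))
Denominator: 1 - (1 + 0.0534)^(-3) = 0.1445
Numerator: $32,900.00 * 0.0534 = 1756.86
PMT = 1756.86 / 0.1445 = $12,158.21

$12,158.21


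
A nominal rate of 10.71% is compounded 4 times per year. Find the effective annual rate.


Formula: EAR = (1 + r/m)^m - 1
Period rate: r/m = 0.1071 / 4 = 0.026775
Compounding: (1 + 0.026775)^4 = 1.111479
EAR = 1.111479 - 1 = 0.111479

0.111479


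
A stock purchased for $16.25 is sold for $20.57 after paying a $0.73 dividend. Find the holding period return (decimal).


Formula: HPR = (P1 - P0 + D) / P0
Gain: $20.57 - $16.25 + $0.73 = $5.05
HPR = $5.05 / $16.25 = 0.3108

0.3108


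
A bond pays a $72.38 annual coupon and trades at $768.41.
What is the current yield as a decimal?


Formula: Current yield = annual coupon / price
Substituting: CY = $72.38 / $768.41
CY = 0.094195

0.094195


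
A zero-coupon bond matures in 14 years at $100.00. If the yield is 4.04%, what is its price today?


Formula: Price = FV / (1 + r)^n
Substituting: Price = $100.00 / (1 + 0.0404)^14
Discount factor: (1.0404)^14 = 1.741024
Price = $100.00 / 1.741024 = $57.44

$57.44


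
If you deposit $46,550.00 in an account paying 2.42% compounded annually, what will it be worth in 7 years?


Formula: FV = P * (1 + r)^n
Substituting: FV = $46,550.00 * (1 + 0.0242)^7
Growth factor: (1.0242)^7 = 1.182207
FV = $46,550.00 * 1.182207 = $55,031.72

$55,031.72


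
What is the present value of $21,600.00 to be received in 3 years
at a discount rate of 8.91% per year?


Formula: PV = FV / (1 + r)^n
Substituting: PV = $21,600.00 / (1 + 0.0891)^3
Discount factor: (1.0891)^3 = 1.291824
PV = $21,600.00 / 1.291824 = $16,720.55

$16,720.55


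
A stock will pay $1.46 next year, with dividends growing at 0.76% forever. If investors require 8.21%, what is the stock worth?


Formula: P = D1 / (r - g)
Spread: r - g = 0.0821 - 0.0076 = 0.0745
Substituting: P = $1.46 / 0.0745
P = $19.60

$19.60


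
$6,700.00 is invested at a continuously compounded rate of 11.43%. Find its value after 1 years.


Formula: FV = P * e^(r*t)
Exponent: r*t = 0.1143 * 1 = 0.1143
e^(0.1143) = 1.121088
FV = $6,700.00 * 1.121088 = $7,511.29

$7,511.29


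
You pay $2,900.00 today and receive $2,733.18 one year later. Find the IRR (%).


Formula: IRR = C1/C0 - 1
Substituting: IRR = $2,733.18 / $2,900.00 - 1
Ratio: 0.942476 - 1 = -0.057524
IRR = -5.7524%

-5.7524%


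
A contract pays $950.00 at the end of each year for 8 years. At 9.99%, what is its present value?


Formula: PV = PMT * (1 - (1+r)^(-n)) / r
Discount factor: (1 + 0.0999)^(-8) = 0.466847
Bracket: 1 - 0.466847 = 0.533153
PV = $950.00 * 0.533153 / 0.0999 = $5,070.03

$5,070.03


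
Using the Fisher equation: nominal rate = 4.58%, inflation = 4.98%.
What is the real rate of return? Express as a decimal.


Formula: (1 + r_real) = (1 + r_nom) / (1 + inflation)
Substituting: (1 + r_real) = 1.0458 / 1.0498
(1 + r_real) = 0.99619
r_real = 0.99619 - 1 = -0.00381

-0.00381


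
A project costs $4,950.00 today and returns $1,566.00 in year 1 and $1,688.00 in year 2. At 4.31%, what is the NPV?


Formula: NPV = C0 + C1/(1+r) + C2/(1+r)^2
Discount C1: $1,566.00 / (1 + 0.0431) = $1,501.29
Discount C2: $1,688.00 / (1 + 0.0431)^2 = $1,551.39
NPV = -$4,950.00 + $1,501.29 + $1,551.39 = -$1,897.32

-$1,897.32


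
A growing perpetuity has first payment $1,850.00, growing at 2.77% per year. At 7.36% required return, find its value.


Formula: PV = C / (r - g)
Spread: r - g = 0.0736 - 0.0277 = 0.0459
Substituting: PV = $1,850.00 / 0.0459
PV = $40,305.01

$40,305.01


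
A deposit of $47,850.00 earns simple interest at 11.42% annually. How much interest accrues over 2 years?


Formula: I = P * r * t
Substituting: I = $47,850.00 * 0.1142 * 2
Step: I = $47,850.00 * 0.2284
I = $10,928.94

$10,928.94


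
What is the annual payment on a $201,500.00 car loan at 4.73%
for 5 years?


Formula: PMT = PV * r / (1 - (1+r)^(-n))
Denominator: 1 - (1 + 0.0473)^(-5) = 0.206322
Numerator: $201,500.00 * 0.0473 = 9530.95
PMT = 9530.95 / 0.206322 = $46,194.60

$46,194.60


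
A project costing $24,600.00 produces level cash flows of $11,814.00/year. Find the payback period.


Formula: Payback = investment / annual cash flow
Substituting: Payback = $24,600.00 / $11,814.00
Payback = 2.0823 years

2.0823 years


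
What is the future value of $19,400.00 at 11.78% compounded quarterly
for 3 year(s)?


Formula: FV = P * (1 + r/m)^(m*t)
Period rate: r/m = 0.1178 / 4 = 0.02945
Total periods: m*t = 4 * 3 = 12
Growth factor: (1 + 0.02945)^12 = 1.416652
FV = $19,400.00 * 1.416652 = $27,483.04

$27,483.04


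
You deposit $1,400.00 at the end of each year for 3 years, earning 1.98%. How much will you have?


Formula: FV = PMT * ((1+r)^n - 1) / r
Growth factor: (1 + 0.0198)^3 = 1.060584
Numerator: 1.060584 - 1 = 0.060584
FV = $1,400.00 * 0.060584 / 0.0198 = $4,283.71

$4,283.71


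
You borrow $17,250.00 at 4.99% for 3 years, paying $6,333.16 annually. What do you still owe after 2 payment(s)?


Formula: Balance = PV*(1+r)^k - PMT*((1+r)^k - 1)/r
Growth: (1 + 0.0499)^2 = 1.10229
Accumulated factor: ((1+r)^k - 1)/r = 2.0499
Balance = $17,250.00 * 1.10229 - $6,333.16 * 2.0499
Balance = $6,032.16

$6,032.16


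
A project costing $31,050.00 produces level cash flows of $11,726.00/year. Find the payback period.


Formula: Payback = investment / annual cash flow
Substituting: Payback = $31,050.00 / $11,726.00
Payback = 2.648 years

2.648 years


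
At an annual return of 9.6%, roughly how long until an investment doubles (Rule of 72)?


Formula: Years ≈ 72 / r
Substituting: Years ≈ 72 / 9.6
Years ≈ 7.5

7.5 years


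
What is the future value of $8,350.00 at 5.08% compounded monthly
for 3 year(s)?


Formula: FV = P * (1 + r/m)^(m*t)
Period rate: r/m = 0.0508 / 12 = 0.004233
Total periods: m*t = 12 * 3 = 36
Growth factor: (1 + 0.004233)^36 = 1.164251
FV = $8,350.00 * 1.164251 = $9,721.50

$9,721.50


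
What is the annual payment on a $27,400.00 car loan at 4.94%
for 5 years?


Formula: PMT = PV * r / (1 - (1+r)^(-n))
Denominator: 1 - (1 + 0.0494)^(-5) = 0.214231
Numerator: $27,400.00 * 0.0494 = 1353.56
PMT = 1353.56 / 0.214231 = $6,318.22

$6,318.22
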